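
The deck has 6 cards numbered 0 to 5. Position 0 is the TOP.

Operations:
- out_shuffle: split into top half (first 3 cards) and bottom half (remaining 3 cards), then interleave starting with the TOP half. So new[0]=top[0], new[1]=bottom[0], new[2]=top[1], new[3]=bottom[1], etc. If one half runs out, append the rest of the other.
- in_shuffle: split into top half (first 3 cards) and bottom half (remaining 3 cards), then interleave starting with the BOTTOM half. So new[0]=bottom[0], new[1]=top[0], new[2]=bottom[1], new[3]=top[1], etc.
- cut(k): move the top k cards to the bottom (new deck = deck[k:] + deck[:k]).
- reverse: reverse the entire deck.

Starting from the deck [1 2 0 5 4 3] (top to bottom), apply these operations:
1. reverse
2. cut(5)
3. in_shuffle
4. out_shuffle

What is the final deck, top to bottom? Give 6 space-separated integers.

Answer: 5 3 1 2 0 4

Derivation:
After op 1 (reverse): [3 4 5 0 2 1]
After op 2 (cut(5)): [1 3 4 5 0 2]
After op 3 (in_shuffle): [5 1 0 3 2 4]
After op 4 (out_shuffle): [5 3 1 2 0 4]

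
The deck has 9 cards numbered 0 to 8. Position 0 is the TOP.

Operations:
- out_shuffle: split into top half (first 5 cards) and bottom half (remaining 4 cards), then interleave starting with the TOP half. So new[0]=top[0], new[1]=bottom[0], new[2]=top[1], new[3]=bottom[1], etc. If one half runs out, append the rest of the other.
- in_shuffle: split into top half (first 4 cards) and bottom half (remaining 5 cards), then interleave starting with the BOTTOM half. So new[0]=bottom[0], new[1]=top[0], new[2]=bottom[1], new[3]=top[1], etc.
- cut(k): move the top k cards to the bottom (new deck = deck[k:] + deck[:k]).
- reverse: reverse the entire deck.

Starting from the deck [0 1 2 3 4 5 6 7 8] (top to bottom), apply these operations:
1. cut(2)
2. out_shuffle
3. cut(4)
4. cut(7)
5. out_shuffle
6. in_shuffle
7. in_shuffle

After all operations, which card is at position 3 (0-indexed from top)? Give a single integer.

Answer: 3

Derivation:
After op 1 (cut(2)): [2 3 4 5 6 7 8 0 1]
After op 2 (out_shuffle): [2 7 3 8 4 0 5 1 6]
After op 3 (cut(4)): [4 0 5 1 6 2 7 3 8]
After op 4 (cut(7)): [3 8 4 0 5 1 6 2 7]
After op 5 (out_shuffle): [3 1 8 6 4 2 0 7 5]
After op 6 (in_shuffle): [4 3 2 1 0 8 7 6 5]
After op 7 (in_shuffle): [0 4 8 3 7 2 6 1 5]
Position 3: card 3.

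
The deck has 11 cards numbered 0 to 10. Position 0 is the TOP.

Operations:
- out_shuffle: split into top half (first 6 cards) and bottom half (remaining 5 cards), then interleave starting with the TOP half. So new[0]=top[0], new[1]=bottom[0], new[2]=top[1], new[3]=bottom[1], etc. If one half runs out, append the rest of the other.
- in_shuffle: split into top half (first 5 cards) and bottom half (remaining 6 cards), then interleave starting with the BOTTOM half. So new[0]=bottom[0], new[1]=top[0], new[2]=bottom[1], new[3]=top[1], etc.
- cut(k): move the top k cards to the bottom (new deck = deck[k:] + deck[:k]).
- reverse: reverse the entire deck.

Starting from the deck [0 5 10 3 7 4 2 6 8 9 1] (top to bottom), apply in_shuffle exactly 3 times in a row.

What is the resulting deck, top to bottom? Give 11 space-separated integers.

After op 1 (in_shuffle): [4 0 2 5 6 10 8 3 9 7 1]
After op 2 (in_shuffle): [10 4 8 0 3 2 9 5 7 6 1]
After op 3 (in_shuffle): [2 10 9 4 5 8 7 0 6 3 1]

Answer: 2 10 9 4 5 8 7 0 6 3 1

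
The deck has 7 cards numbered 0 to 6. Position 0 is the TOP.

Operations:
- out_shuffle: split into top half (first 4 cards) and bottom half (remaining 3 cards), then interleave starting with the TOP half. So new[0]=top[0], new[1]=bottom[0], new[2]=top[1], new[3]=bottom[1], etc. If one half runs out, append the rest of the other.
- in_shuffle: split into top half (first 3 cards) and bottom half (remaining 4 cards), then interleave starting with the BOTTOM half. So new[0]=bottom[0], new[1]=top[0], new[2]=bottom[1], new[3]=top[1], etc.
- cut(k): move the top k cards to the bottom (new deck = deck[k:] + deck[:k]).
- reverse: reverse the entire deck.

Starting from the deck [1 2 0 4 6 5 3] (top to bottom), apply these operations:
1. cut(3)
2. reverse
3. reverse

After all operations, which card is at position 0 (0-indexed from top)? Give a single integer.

After op 1 (cut(3)): [4 6 5 3 1 2 0]
After op 2 (reverse): [0 2 1 3 5 6 4]
After op 3 (reverse): [4 6 5 3 1 2 0]
Position 0: card 4.

Answer: 4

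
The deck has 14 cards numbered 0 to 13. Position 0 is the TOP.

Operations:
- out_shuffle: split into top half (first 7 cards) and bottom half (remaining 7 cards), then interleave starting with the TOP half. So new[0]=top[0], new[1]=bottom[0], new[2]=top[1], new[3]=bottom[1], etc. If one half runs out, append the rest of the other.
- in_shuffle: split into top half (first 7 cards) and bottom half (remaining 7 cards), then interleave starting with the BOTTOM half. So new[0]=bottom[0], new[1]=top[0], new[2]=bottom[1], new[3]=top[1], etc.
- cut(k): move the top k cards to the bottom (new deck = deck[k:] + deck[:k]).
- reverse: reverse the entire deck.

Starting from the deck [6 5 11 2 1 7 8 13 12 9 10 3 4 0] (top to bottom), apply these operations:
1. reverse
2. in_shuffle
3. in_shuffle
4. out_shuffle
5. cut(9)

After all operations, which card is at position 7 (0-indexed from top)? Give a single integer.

After op 1 (reverse): [0 4 3 10 9 12 13 8 7 1 2 11 5 6]
After op 2 (in_shuffle): [8 0 7 4 1 3 2 10 11 9 5 12 6 13]
After op 3 (in_shuffle): [10 8 11 0 9 7 5 4 12 1 6 3 13 2]
After op 4 (out_shuffle): [10 4 8 12 11 1 0 6 9 3 7 13 5 2]
After op 5 (cut(9)): [3 7 13 5 2 10 4 8 12 11 1 0 6 9]
Position 7: card 8.

Answer: 8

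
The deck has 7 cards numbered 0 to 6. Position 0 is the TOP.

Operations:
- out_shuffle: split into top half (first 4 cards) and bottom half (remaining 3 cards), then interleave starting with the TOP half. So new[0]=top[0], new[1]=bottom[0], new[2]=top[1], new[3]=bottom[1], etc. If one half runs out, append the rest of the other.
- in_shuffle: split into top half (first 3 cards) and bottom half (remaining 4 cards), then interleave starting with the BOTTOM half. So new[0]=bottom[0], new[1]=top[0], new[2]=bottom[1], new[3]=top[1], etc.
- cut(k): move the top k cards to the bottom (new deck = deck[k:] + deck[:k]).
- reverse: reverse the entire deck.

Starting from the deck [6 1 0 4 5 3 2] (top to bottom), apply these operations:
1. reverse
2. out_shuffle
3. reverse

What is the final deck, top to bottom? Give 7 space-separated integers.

Answer: 4 6 5 1 3 0 2

Derivation:
After op 1 (reverse): [2 3 5 4 0 1 6]
After op 2 (out_shuffle): [2 0 3 1 5 6 4]
After op 3 (reverse): [4 6 5 1 3 0 2]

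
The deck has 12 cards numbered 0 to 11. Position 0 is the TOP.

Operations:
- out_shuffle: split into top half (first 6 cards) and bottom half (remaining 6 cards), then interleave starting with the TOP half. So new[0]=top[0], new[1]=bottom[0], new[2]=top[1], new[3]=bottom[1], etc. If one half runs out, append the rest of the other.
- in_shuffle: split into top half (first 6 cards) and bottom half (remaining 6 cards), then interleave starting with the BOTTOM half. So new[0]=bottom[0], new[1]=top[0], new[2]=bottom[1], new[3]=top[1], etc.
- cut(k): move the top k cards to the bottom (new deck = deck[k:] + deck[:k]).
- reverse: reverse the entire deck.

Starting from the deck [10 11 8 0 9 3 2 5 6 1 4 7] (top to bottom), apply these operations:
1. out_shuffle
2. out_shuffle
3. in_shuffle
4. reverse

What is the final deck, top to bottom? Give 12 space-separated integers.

Answer: 9 7 11 6 1 3 2 8 0 4 10 5

Derivation:
After op 1 (out_shuffle): [10 2 11 5 8 6 0 1 9 4 3 7]
After op 2 (out_shuffle): [10 0 2 1 11 9 5 4 8 3 6 7]
After op 3 (in_shuffle): [5 10 4 0 8 2 3 1 6 11 7 9]
After op 4 (reverse): [9 7 11 6 1 3 2 8 0 4 10 5]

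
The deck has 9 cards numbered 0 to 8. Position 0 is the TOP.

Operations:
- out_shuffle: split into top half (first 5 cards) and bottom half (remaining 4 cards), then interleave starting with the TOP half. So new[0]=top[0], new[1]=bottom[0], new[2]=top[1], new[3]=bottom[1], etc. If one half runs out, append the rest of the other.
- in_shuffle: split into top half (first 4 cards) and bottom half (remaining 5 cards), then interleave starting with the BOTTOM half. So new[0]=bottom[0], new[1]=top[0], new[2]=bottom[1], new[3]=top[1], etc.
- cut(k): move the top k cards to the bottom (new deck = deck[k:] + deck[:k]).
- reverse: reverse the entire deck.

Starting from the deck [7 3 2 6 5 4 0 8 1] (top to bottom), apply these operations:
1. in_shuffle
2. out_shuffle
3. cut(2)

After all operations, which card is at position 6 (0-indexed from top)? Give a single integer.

After op 1 (in_shuffle): [5 7 4 3 0 2 8 6 1]
After op 2 (out_shuffle): [5 2 7 8 4 6 3 1 0]
After op 3 (cut(2)): [7 8 4 6 3 1 0 5 2]
Position 6: card 0.

Answer: 0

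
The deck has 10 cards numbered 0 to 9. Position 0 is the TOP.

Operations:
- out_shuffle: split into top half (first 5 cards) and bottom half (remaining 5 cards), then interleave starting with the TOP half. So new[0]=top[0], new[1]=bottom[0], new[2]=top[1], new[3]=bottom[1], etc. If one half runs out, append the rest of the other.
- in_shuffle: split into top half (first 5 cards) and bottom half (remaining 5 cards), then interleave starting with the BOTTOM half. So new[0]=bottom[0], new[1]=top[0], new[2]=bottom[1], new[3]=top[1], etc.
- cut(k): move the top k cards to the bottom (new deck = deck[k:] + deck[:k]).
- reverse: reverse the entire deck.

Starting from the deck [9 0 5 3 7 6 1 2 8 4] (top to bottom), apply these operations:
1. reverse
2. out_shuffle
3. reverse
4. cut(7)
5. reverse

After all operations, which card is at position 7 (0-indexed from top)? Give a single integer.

After op 1 (reverse): [4 8 2 1 6 7 3 5 0 9]
After op 2 (out_shuffle): [4 7 8 3 2 5 1 0 6 9]
After op 3 (reverse): [9 6 0 1 5 2 3 8 7 4]
After op 4 (cut(7)): [8 7 4 9 6 0 1 5 2 3]
After op 5 (reverse): [3 2 5 1 0 6 9 4 7 8]
Position 7: card 4.

Answer: 4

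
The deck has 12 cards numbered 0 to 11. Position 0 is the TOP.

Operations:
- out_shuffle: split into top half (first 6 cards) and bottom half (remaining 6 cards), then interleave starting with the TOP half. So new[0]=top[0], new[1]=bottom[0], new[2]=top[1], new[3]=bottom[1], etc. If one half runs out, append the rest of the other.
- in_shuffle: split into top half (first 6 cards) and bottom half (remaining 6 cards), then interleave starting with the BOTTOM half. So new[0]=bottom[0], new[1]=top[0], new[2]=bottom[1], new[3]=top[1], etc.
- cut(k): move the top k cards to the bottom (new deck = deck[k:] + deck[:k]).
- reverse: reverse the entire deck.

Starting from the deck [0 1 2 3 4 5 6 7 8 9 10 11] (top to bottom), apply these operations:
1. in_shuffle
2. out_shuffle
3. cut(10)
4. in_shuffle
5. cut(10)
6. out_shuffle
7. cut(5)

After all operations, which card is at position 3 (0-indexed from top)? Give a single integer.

Answer: 10

Derivation:
After op 1 (in_shuffle): [6 0 7 1 8 2 9 3 10 4 11 5]
After op 2 (out_shuffle): [6 9 0 3 7 10 1 4 8 11 2 5]
After op 3 (cut(10)): [2 5 6 9 0 3 7 10 1 4 8 11]
After op 4 (in_shuffle): [7 2 10 5 1 6 4 9 8 0 11 3]
After op 5 (cut(10)): [11 3 7 2 10 5 1 6 4 9 8 0]
After op 6 (out_shuffle): [11 1 3 6 7 4 2 9 10 8 5 0]
After op 7 (cut(5)): [4 2 9 10 8 5 0 11 1 3 6 7]
Position 3: card 10.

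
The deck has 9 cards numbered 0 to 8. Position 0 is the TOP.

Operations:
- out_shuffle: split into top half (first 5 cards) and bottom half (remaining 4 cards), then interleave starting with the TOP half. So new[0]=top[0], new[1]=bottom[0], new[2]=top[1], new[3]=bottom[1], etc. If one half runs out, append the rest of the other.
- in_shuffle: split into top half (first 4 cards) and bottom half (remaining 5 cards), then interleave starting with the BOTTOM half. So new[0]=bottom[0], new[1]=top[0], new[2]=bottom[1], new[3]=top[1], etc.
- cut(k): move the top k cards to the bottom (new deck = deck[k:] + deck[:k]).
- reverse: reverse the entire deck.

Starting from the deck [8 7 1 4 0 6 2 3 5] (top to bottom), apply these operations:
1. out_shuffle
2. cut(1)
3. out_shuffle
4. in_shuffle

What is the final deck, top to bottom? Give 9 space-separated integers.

After op 1 (out_shuffle): [8 6 7 2 1 3 4 5 0]
After op 2 (cut(1)): [6 7 2 1 3 4 5 0 8]
After op 3 (out_shuffle): [6 4 7 5 2 0 1 8 3]
After op 4 (in_shuffle): [2 6 0 4 1 7 8 5 3]

Answer: 2 6 0 4 1 7 8 5 3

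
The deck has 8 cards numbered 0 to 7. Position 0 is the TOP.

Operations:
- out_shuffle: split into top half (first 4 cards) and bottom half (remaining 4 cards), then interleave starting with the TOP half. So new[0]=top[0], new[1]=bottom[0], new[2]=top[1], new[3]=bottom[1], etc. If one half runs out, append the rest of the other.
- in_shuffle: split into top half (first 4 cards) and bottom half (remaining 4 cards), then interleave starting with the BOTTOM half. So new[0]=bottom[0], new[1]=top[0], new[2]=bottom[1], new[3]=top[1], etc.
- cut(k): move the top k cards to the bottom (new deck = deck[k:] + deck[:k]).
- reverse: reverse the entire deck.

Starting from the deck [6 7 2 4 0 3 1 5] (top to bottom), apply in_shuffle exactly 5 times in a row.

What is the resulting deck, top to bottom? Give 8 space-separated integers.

After op 1 (in_shuffle): [0 6 3 7 1 2 5 4]
After op 2 (in_shuffle): [1 0 2 6 5 3 4 7]
After op 3 (in_shuffle): [5 1 3 0 4 2 7 6]
After op 4 (in_shuffle): [4 5 2 1 7 3 6 0]
After op 5 (in_shuffle): [7 4 3 5 6 2 0 1]

Answer: 7 4 3 5 6 2 0 1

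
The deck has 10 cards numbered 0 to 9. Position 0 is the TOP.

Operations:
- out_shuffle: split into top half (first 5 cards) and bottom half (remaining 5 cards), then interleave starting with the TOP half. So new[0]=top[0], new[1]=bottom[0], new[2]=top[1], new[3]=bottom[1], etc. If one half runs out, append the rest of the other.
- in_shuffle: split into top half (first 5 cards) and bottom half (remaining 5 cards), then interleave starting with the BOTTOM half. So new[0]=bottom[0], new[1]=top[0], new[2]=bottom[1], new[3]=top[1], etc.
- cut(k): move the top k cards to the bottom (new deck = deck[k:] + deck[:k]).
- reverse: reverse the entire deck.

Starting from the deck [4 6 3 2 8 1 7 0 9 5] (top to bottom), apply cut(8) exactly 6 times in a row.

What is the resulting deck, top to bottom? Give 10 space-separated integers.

Answer: 9 5 4 6 3 2 8 1 7 0

Derivation:
After op 1 (cut(8)): [9 5 4 6 3 2 8 1 7 0]
After op 2 (cut(8)): [7 0 9 5 4 6 3 2 8 1]
After op 3 (cut(8)): [8 1 7 0 9 5 4 6 3 2]
After op 4 (cut(8)): [3 2 8 1 7 0 9 5 4 6]
After op 5 (cut(8)): [4 6 3 2 8 1 7 0 9 5]
After op 6 (cut(8)): [9 5 4 6 3 2 8 1 7 0]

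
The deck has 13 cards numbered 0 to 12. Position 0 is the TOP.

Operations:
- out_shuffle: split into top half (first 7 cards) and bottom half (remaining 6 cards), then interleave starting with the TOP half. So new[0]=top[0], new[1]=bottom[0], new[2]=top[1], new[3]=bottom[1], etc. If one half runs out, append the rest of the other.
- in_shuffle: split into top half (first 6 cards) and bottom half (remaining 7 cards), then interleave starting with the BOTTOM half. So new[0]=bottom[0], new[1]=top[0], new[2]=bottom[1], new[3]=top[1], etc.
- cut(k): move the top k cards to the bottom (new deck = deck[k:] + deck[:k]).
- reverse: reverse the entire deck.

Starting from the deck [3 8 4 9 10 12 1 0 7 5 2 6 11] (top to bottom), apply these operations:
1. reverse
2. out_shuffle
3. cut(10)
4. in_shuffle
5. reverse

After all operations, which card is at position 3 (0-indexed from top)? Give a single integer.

After op 1 (reverse): [11 6 2 5 7 0 1 12 10 9 4 8 3]
After op 2 (out_shuffle): [11 12 6 10 2 9 5 4 7 8 0 3 1]
After op 3 (cut(10)): [0 3 1 11 12 6 10 2 9 5 4 7 8]
After op 4 (in_shuffle): [10 0 2 3 9 1 5 11 4 12 7 6 8]
After op 5 (reverse): [8 6 7 12 4 11 5 1 9 3 2 0 10]
Position 3: card 12.

Answer: 12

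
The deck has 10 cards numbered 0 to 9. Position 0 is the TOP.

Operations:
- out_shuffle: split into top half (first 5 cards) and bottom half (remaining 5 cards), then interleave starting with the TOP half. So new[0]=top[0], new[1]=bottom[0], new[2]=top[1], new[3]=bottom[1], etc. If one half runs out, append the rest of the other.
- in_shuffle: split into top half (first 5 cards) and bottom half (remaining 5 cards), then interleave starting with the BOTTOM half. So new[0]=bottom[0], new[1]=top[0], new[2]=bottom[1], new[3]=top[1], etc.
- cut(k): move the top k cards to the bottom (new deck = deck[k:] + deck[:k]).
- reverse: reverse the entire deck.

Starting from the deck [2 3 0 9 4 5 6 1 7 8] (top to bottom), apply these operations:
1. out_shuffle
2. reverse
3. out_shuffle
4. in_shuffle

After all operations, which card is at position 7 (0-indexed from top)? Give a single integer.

Answer: 6

Derivation:
After op 1 (out_shuffle): [2 5 3 6 0 1 9 7 4 8]
After op 2 (reverse): [8 4 7 9 1 0 6 3 5 2]
After op 3 (out_shuffle): [8 0 4 6 7 3 9 5 1 2]
After op 4 (in_shuffle): [3 8 9 0 5 4 1 6 2 7]
Position 7: card 6.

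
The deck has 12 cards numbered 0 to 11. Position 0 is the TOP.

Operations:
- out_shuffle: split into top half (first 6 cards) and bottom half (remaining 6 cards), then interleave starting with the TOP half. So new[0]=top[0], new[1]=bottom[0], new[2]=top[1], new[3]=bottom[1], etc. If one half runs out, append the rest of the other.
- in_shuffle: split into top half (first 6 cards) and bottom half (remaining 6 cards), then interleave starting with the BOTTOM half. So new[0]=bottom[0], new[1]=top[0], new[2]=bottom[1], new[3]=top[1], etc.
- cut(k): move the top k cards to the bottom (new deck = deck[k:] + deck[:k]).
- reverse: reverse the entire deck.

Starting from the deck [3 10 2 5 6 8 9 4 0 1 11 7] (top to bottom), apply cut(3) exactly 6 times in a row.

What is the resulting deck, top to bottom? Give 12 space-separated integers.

Answer: 9 4 0 1 11 7 3 10 2 5 6 8

Derivation:
After op 1 (cut(3)): [5 6 8 9 4 0 1 11 7 3 10 2]
After op 2 (cut(3)): [9 4 0 1 11 7 3 10 2 5 6 8]
After op 3 (cut(3)): [1 11 7 3 10 2 5 6 8 9 4 0]
After op 4 (cut(3)): [3 10 2 5 6 8 9 4 0 1 11 7]
After op 5 (cut(3)): [5 6 8 9 4 0 1 11 7 3 10 2]
After op 6 (cut(3)): [9 4 0 1 11 7 3 10 2 5 6 8]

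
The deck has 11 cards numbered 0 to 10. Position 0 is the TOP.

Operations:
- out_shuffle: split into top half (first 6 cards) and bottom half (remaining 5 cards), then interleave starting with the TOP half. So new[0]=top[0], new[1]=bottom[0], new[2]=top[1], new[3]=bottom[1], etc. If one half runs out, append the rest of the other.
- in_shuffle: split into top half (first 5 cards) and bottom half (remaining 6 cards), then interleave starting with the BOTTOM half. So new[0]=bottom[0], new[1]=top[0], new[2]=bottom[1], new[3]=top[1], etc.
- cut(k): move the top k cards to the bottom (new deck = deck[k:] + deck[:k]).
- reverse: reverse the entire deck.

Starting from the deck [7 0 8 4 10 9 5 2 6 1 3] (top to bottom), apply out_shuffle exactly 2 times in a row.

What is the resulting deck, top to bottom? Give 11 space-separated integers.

Answer: 7 4 5 1 0 10 2 3 8 9 6

Derivation:
After op 1 (out_shuffle): [7 5 0 2 8 6 4 1 10 3 9]
After op 2 (out_shuffle): [7 4 5 1 0 10 2 3 8 9 6]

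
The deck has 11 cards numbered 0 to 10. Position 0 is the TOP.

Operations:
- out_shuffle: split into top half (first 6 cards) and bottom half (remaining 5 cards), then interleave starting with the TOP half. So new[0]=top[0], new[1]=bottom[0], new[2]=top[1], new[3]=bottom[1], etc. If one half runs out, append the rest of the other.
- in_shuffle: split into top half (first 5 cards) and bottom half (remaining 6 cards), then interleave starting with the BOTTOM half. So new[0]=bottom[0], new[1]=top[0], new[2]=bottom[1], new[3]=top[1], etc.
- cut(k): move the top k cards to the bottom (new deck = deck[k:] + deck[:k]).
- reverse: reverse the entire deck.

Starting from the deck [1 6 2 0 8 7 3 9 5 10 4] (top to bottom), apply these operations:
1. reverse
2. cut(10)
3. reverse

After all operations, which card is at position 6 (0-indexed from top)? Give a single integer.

Answer: 9

Derivation:
After op 1 (reverse): [4 10 5 9 3 7 8 0 2 6 1]
After op 2 (cut(10)): [1 4 10 5 9 3 7 8 0 2 6]
After op 3 (reverse): [6 2 0 8 7 3 9 5 10 4 1]
Position 6: card 9.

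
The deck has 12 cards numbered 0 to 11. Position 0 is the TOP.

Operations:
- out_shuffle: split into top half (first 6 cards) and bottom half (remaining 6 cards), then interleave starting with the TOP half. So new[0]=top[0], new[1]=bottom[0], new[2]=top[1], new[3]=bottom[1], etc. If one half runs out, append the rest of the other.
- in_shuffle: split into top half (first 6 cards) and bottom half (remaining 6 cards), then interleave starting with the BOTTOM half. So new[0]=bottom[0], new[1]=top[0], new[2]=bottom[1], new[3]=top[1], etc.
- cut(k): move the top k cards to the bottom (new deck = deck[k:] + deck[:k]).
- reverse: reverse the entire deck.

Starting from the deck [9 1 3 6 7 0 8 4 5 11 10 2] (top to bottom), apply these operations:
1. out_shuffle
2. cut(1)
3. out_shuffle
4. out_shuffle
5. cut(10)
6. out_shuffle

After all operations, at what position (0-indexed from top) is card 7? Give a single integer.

Answer: 5

Derivation:
After op 1 (out_shuffle): [9 8 1 4 3 5 6 11 7 10 0 2]
After op 2 (cut(1)): [8 1 4 3 5 6 11 7 10 0 2 9]
After op 3 (out_shuffle): [8 11 1 7 4 10 3 0 5 2 6 9]
After op 4 (out_shuffle): [8 3 11 0 1 5 7 2 4 6 10 9]
After op 5 (cut(10)): [10 9 8 3 11 0 1 5 7 2 4 6]
After op 6 (out_shuffle): [10 1 9 5 8 7 3 2 11 4 0 6]
Card 7 is at position 5.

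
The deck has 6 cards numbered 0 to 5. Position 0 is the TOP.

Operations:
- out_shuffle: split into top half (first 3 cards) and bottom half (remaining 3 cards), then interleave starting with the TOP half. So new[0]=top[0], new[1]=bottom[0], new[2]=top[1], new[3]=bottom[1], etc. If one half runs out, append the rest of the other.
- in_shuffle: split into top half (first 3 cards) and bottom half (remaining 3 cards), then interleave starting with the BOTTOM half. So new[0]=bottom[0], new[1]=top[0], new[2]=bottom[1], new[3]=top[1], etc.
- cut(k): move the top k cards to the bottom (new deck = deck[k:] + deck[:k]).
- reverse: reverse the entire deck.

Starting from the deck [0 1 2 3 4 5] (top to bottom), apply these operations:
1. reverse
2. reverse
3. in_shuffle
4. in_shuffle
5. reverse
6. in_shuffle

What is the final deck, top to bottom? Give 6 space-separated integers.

After op 1 (reverse): [5 4 3 2 1 0]
After op 2 (reverse): [0 1 2 3 4 5]
After op 3 (in_shuffle): [3 0 4 1 5 2]
After op 4 (in_shuffle): [1 3 5 0 2 4]
After op 5 (reverse): [4 2 0 5 3 1]
After op 6 (in_shuffle): [5 4 3 2 1 0]

Answer: 5 4 3 2 1 0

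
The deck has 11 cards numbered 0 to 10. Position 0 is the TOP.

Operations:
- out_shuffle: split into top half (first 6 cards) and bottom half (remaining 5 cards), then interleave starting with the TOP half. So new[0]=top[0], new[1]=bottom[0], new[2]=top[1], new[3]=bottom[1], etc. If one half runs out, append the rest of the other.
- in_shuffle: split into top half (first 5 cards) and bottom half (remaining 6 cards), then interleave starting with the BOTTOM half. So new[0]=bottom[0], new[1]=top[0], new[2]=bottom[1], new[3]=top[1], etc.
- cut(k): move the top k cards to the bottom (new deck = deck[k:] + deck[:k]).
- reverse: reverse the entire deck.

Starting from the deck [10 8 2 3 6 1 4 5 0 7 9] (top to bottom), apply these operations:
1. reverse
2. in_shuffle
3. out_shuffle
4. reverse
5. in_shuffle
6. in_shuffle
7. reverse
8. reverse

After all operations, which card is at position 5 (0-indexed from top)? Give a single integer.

Answer: 6

Derivation:
After op 1 (reverse): [9 7 0 5 4 1 6 3 2 8 10]
After op 2 (in_shuffle): [1 9 6 7 3 0 2 5 8 4 10]
After op 3 (out_shuffle): [1 2 9 5 6 8 7 4 3 10 0]
After op 4 (reverse): [0 10 3 4 7 8 6 5 9 2 1]
After op 5 (in_shuffle): [8 0 6 10 5 3 9 4 2 7 1]
After op 6 (in_shuffle): [3 8 9 0 4 6 2 10 7 5 1]
After op 7 (reverse): [1 5 7 10 2 6 4 0 9 8 3]
After op 8 (reverse): [3 8 9 0 4 6 2 10 7 5 1]
Position 5: card 6.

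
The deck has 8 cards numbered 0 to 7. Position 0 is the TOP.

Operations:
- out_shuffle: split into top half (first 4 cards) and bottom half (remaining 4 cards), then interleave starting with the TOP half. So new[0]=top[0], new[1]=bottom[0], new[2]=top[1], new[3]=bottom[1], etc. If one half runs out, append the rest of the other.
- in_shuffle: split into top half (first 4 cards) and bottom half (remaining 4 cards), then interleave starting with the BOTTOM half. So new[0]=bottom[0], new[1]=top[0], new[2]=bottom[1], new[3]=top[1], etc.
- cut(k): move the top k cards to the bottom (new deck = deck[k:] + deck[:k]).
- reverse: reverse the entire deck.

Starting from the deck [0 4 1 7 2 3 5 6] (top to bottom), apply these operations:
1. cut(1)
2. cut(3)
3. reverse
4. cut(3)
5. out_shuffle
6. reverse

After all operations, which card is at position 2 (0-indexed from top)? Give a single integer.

After op 1 (cut(1)): [4 1 7 2 3 5 6 0]
After op 2 (cut(3)): [2 3 5 6 0 4 1 7]
After op 3 (reverse): [7 1 4 0 6 5 3 2]
After op 4 (cut(3)): [0 6 5 3 2 7 1 4]
After op 5 (out_shuffle): [0 2 6 7 5 1 3 4]
After op 6 (reverse): [4 3 1 5 7 6 2 0]
Position 2: card 1.

Answer: 1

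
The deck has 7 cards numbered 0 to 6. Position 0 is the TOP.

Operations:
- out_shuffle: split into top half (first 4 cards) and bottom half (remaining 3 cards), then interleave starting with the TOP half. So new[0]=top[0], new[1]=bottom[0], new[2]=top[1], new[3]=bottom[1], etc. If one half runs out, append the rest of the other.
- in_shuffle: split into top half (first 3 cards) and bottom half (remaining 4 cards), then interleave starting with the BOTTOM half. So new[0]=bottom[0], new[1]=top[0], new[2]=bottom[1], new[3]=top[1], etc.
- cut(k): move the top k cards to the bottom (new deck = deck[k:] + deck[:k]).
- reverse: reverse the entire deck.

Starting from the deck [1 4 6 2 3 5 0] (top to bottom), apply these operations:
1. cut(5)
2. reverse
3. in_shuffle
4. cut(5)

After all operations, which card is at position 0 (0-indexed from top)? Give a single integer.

Answer: 6

Derivation:
After op 1 (cut(5)): [5 0 1 4 6 2 3]
After op 2 (reverse): [3 2 6 4 1 0 5]
After op 3 (in_shuffle): [4 3 1 2 0 6 5]
After op 4 (cut(5)): [6 5 4 3 1 2 0]
Position 0: card 6.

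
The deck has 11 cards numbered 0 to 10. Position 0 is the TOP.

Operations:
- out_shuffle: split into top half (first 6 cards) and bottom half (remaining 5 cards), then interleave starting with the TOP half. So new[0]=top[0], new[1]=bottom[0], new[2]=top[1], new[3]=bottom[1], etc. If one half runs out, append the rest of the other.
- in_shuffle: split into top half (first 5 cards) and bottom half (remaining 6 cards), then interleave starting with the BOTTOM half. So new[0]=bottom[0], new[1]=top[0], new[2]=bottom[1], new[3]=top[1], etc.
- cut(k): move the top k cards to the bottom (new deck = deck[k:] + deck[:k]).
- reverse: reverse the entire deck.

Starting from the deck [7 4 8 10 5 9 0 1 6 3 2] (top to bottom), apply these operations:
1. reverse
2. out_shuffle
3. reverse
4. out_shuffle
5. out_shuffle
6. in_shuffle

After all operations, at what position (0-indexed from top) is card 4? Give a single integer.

After op 1 (reverse): [2 3 6 1 0 9 5 10 8 4 7]
After op 2 (out_shuffle): [2 5 3 10 6 8 1 4 0 7 9]
After op 3 (reverse): [9 7 0 4 1 8 6 10 3 5 2]
After op 4 (out_shuffle): [9 6 7 10 0 3 4 5 1 2 8]
After op 5 (out_shuffle): [9 4 6 5 7 1 10 2 0 8 3]
After op 6 (in_shuffle): [1 9 10 4 2 6 0 5 8 7 3]
Card 4 is at position 3.

Answer: 3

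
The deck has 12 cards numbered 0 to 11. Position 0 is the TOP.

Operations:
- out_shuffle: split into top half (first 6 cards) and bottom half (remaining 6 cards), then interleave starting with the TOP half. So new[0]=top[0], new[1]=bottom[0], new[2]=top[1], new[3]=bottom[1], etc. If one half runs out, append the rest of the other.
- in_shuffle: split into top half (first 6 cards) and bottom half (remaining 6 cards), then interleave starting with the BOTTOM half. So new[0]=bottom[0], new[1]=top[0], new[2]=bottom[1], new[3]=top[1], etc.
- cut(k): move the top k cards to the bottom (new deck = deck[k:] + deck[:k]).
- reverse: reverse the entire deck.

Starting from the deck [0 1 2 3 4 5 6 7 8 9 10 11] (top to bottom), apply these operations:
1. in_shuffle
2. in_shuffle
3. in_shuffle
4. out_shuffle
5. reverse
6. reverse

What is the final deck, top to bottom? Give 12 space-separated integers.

After op 1 (in_shuffle): [6 0 7 1 8 2 9 3 10 4 11 5]
After op 2 (in_shuffle): [9 6 3 0 10 7 4 1 11 8 5 2]
After op 3 (in_shuffle): [4 9 1 6 11 3 8 0 5 10 2 7]
After op 4 (out_shuffle): [4 8 9 0 1 5 6 10 11 2 3 7]
After op 5 (reverse): [7 3 2 11 10 6 5 1 0 9 8 4]
After op 6 (reverse): [4 8 9 0 1 5 6 10 11 2 3 7]

Answer: 4 8 9 0 1 5 6 10 11 2 3 7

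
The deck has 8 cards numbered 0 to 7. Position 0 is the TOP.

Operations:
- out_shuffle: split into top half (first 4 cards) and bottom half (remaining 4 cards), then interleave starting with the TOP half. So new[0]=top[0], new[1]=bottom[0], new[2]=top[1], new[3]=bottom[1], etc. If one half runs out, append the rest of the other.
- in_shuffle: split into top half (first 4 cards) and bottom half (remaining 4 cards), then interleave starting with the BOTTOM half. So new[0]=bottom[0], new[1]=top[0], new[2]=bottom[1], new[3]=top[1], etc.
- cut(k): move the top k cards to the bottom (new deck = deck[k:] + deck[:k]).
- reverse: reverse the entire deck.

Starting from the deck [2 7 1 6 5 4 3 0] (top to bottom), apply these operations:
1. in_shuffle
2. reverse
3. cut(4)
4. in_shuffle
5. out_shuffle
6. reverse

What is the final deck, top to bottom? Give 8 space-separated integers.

Answer: 5 4 3 0 2 7 1 6

Derivation:
After op 1 (in_shuffle): [5 2 4 7 3 1 0 6]
After op 2 (reverse): [6 0 1 3 7 4 2 5]
After op 3 (cut(4)): [7 4 2 5 6 0 1 3]
After op 4 (in_shuffle): [6 7 0 4 1 2 3 5]
After op 5 (out_shuffle): [6 1 7 2 0 3 4 5]
After op 6 (reverse): [5 4 3 0 2 7 1 6]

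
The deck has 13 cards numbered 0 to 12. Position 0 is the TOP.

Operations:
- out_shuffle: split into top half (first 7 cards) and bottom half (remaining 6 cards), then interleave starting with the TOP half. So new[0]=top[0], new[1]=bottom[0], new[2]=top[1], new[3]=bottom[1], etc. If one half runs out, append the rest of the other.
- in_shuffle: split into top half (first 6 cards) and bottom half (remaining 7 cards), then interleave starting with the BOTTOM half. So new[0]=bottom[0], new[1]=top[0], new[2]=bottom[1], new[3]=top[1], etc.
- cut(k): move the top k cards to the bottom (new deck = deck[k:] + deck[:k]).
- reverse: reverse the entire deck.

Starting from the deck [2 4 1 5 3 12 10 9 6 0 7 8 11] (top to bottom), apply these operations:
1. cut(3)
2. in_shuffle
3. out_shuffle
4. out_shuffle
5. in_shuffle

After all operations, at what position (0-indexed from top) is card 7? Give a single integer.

After op 1 (cut(3)): [5 3 12 10 9 6 0 7 8 11 2 4 1]
After op 2 (in_shuffle): [0 5 7 3 8 12 11 10 2 9 4 6 1]
After op 3 (out_shuffle): [0 10 5 2 7 9 3 4 8 6 12 1 11]
After op 4 (out_shuffle): [0 4 10 8 5 6 2 12 7 1 9 11 3]
After op 5 (in_shuffle): [2 0 12 4 7 10 1 8 9 5 11 6 3]
Card 7 is at position 4.

Answer: 4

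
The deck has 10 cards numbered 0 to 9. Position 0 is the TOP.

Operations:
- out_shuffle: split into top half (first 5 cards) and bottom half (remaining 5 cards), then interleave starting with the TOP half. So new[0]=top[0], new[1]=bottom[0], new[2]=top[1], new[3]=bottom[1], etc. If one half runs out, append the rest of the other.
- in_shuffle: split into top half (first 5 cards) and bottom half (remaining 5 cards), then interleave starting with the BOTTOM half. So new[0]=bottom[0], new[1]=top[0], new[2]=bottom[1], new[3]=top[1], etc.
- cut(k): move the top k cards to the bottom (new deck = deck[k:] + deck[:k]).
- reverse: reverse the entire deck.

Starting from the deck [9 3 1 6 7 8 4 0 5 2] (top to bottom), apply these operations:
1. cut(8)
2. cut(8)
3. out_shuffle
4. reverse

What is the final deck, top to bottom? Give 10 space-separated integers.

Answer: 8 9 7 2 6 5 1 0 3 4

Derivation:
After op 1 (cut(8)): [5 2 9 3 1 6 7 8 4 0]
After op 2 (cut(8)): [4 0 5 2 9 3 1 6 7 8]
After op 3 (out_shuffle): [4 3 0 1 5 6 2 7 9 8]
After op 4 (reverse): [8 9 7 2 6 5 1 0 3 4]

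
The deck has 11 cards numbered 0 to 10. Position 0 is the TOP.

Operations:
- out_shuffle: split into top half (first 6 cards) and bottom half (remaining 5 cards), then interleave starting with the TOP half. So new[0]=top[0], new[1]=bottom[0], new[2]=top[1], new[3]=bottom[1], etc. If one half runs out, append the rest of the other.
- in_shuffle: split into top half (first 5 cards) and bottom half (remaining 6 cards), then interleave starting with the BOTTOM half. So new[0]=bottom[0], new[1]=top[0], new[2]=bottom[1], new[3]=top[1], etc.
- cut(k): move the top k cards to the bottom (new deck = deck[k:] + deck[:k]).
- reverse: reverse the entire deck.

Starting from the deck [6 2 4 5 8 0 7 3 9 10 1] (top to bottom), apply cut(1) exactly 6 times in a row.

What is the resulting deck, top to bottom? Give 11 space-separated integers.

After op 1 (cut(1)): [2 4 5 8 0 7 3 9 10 1 6]
After op 2 (cut(1)): [4 5 8 0 7 3 9 10 1 6 2]
After op 3 (cut(1)): [5 8 0 7 3 9 10 1 6 2 4]
After op 4 (cut(1)): [8 0 7 3 9 10 1 6 2 4 5]
After op 5 (cut(1)): [0 7 3 9 10 1 6 2 4 5 8]
After op 6 (cut(1)): [7 3 9 10 1 6 2 4 5 8 0]

Answer: 7 3 9 10 1 6 2 4 5 8 0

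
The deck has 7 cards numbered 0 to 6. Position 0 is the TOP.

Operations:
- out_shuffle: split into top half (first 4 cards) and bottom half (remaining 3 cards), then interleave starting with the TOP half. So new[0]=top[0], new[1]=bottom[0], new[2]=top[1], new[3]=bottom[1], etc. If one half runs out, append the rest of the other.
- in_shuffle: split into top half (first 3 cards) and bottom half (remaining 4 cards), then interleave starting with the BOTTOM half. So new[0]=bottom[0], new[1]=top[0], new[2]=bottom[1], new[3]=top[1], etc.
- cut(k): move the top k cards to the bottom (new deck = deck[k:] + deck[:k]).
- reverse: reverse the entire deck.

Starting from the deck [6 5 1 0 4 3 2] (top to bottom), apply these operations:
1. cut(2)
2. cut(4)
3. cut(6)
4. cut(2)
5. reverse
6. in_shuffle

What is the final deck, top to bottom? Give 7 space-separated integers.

After op 1 (cut(2)): [1 0 4 3 2 6 5]
After op 2 (cut(4)): [2 6 5 1 0 4 3]
After op 3 (cut(6)): [3 2 6 5 1 0 4]
After op 4 (cut(2)): [6 5 1 0 4 3 2]
After op 5 (reverse): [2 3 4 0 1 5 6]
After op 6 (in_shuffle): [0 2 1 3 5 4 6]

Answer: 0 2 1 3 5 4 6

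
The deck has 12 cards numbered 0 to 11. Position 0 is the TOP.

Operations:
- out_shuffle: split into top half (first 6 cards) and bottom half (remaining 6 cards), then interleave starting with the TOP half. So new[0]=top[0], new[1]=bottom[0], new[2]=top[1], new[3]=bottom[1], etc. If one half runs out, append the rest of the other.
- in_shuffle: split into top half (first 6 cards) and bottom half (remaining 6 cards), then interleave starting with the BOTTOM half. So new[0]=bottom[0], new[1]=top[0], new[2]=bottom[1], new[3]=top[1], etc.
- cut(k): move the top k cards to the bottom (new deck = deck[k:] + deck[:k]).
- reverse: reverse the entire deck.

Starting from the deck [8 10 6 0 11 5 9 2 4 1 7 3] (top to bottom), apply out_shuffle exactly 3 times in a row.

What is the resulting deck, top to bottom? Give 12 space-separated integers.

After op 1 (out_shuffle): [8 9 10 2 6 4 0 1 11 7 5 3]
After op 2 (out_shuffle): [8 0 9 1 10 11 2 7 6 5 4 3]
After op 3 (out_shuffle): [8 2 0 7 9 6 1 5 10 4 11 3]

Answer: 8 2 0 7 9 6 1 5 10 4 11 3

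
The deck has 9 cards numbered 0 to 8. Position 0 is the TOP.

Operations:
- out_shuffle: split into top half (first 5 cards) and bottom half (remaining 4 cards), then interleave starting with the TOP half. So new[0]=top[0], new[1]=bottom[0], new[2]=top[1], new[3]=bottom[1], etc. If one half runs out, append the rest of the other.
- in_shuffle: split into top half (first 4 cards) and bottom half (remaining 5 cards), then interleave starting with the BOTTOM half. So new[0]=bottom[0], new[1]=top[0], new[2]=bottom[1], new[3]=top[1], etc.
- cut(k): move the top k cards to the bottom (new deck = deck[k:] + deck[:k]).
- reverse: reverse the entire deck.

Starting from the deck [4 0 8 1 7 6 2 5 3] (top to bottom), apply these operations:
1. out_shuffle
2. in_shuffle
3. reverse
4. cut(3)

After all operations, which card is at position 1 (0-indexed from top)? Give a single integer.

After op 1 (out_shuffle): [4 6 0 2 8 5 1 3 7]
After op 2 (in_shuffle): [8 4 5 6 1 0 3 2 7]
After op 3 (reverse): [7 2 3 0 1 6 5 4 8]
After op 4 (cut(3)): [0 1 6 5 4 8 7 2 3]
Position 1: card 1.

Answer: 1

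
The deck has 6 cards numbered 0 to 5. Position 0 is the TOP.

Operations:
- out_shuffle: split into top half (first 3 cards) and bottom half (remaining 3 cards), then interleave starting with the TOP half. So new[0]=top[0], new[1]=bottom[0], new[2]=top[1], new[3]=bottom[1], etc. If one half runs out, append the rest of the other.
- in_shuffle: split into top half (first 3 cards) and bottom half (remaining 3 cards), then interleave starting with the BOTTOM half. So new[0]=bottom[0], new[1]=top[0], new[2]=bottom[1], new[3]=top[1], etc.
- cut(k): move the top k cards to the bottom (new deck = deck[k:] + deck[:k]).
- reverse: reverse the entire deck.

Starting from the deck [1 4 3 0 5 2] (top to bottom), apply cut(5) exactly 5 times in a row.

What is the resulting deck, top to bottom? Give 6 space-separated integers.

Answer: 4 3 0 5 2 1

Derivation:
After op 1 (cut(5)): [2 1 4 3 0 5]
After op 2 (cut(5)): [5 2 1 4 3 0]
After op 3 (cut(5)): [0 5 2 1 4 3]
After op 4 (cut(5)): [3 0 5 2 1 4]
After op 5 (cut(5)): [4 3 0 5 2 1]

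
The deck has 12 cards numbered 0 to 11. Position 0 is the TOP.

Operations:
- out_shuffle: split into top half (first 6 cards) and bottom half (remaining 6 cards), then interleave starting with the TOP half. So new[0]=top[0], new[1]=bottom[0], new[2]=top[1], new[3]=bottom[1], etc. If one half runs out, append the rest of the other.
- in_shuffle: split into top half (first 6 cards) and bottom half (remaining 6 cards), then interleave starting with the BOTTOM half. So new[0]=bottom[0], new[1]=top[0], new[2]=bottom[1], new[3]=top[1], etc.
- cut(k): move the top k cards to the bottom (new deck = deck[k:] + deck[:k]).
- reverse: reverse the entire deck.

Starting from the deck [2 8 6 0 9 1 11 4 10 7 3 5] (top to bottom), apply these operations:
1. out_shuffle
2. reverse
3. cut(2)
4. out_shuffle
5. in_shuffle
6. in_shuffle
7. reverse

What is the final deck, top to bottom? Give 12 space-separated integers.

After op 1 (out_shuffle): [2 11 8 4 6 10 0 7 9 3 1 5]
After op 2 (reverse): [5 1 3 9 7 0 10 6 4 8 11 2]
After op 3 (cut(2)): [3 9 7 0 10 6 4 8 11 2 5 1]
After op 4 (out_shuffle): [3 4 9 8 7 11 0 2 10 5 6 1]
After op 5 (in_shuffle): [0 3 2 4 10 9 5 8 6 7 1 11]
After op 6 (in_shuffle): [5 0 8 3 6 2 7 4 1 10 11 9]
After op 7 (reverse): [9 11 10 1 4 7 2 6 3 8 0 5]

Answer: 9 11 10 1 4 7 2 6 3 8 0 5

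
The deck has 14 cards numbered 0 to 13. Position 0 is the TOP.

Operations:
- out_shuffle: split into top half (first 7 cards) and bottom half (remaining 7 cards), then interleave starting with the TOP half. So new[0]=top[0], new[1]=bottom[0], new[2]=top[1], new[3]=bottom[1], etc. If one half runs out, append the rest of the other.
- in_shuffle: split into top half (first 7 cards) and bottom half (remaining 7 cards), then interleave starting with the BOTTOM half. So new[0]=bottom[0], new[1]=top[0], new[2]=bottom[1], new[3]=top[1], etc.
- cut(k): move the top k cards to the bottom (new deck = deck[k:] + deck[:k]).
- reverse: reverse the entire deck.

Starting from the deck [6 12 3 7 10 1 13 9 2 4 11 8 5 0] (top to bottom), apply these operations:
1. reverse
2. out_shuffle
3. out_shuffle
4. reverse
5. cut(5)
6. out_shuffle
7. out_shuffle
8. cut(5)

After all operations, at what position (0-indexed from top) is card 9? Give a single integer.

Answer: 0

Derivation:
After op 1 (reverse): [0 5 8 11 4 2 9 13 1 10 7 3 12 6]
After op 2 (out_shuffle): [0 13 5 1 8 10 11 7 4 3 2 12 9 6]
After op 3 (out_shuffle): [0 7 13 4 5 3 1 2 8 12 10 9 11 6]
After op 4 (reverse): [6 11 9 10 12 8 2 1 3 5 4 13 7 0]
After op 5 (cut(5)): [8 2 1 3 5 4 13 7 0 6 11 9 10 12]
After op 6 (out_shuffle): [8 7 2 0 1 6 3 11 5 9 4 10 13 12]
After op 7 (out_shuffle): [8 11 7 5 2 9 0 4 1 10 6 13 3 12]
After op 8 (cut(5)): [9 0 4 1 10 6 13 3 12 8 11 7 5 2]
Card 9 is at position 0.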